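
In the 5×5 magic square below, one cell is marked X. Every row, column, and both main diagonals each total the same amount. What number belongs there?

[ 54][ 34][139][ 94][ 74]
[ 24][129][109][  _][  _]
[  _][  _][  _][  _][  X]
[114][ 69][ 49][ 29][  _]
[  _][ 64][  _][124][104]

Row 1 is complete and sums to 395; that is the magic constant.
The remaining cell in row 4 is (4,5) = 395 − 261 = 134.
From column 2, 395 − (34 + 129 + 69 + 64) gives (3,2) = 99.
Using main diagonal: 54 + 129 + 29 + 104 + ? → (3,3) = 395 − 316 = 79.
Column 3 needs 395; the known cells sum to 376, so (5,3) = 19.
Row 5 needs 395; the known cells sum to 311, so (5,1) = 84.
Column 1 needs 395; the known cells sum to 276, so (3,1) = 119.
Anti-diagonal must total 395; the given cells sum to 306, so (2,4) = 89.
Row 2: 24 + 129 + 109 + 89 + ? = 395, so (2,5) = 44.
Using column 4: 94 + 89 + 29 + 124 + ? → (3,4) = 395 − 336 = 59.
The remaining cell in column 5 is (3,5) = 395 − 356 = 39.

39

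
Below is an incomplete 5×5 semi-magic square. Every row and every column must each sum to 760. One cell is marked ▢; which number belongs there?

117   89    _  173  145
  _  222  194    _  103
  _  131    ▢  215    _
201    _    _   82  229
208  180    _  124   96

Row 1: 117 + 89 + 173 + 145 + ? = 760, so (1,3) = 236.
Row 5 must total 760; the given cells sum to 608, so (5,3) = 152.
Column 2: 89 + 222 + 131 + 180 + ? = 760, so (4,2) = 138.
Column 4 must total 760; the given cells sum to 594, so (2,4) = 166.
From column 5, 760 − (145 + 103 + 229 + 96) gives (3,5) = 187.
Row 2: 222 + 194 + 166 + 103 + ? = 760, so (2,1) = 75.
Row 4: 201 + 138 + 82 + 229 + ? = 760, so (4,3) = 110.
Column 1: 117 + 75 + 201 + 208 + ? = 760, so (3,1) = 159.
Column 3 must total 760; the given cells sum to 692, so (3,3) = 68.

68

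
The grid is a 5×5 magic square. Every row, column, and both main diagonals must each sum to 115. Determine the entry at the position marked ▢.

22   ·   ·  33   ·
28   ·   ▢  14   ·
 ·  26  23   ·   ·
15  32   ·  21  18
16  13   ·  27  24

From row 4, 115 − (15 + 32 + 21 + 18) gives (4,3) = 29.
The remaining cell in row 5 is (5,3) = 115 − 80 = 35.
From column 1, 115 − (22 + 28 + 15 + 16) gives (3,1) = 34.
Column 4 needs 115; the known cells sum to 95, so (3,4) = 20.
From main diagonal, 115 − (22 + 23 + 21 + 24) gives (2,2) = 25.
Anti-diagonal must total 115; the given cells sum to 85, so (1,5) = 30.
Row 3: 34 + 26 + 23 + 20 + ? = 115, so (3,5) = 12.
Column 2 needs 115; the known cells sum to 96, so (1,2) = 19.
Column 5 needs 115; the known cells sum to 84, so (2,5) = 31.
Using row 1: 22 + 19 + 33 + 30 + ? → (1,3) = 115 − 104 = 11.
Row 2 must total 115; the given cells sum to 98, so (2,3) = 17.

17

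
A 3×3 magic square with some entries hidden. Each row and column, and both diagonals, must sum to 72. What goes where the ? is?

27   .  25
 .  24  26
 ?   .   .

23

Row 1: 27 + 25 + ? = 72, so (1,2) = 20.
Row 2: 24 + 26 + ? = 72, so (2,1) = 22.
Column 1 must total 72; the given cells sum to 49, so (3,1) = 23.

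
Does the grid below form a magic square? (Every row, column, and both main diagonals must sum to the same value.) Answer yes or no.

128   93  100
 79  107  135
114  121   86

Row 1: 128 + 93 + 100 = 321.
Row 2: 79 + 107 + 135 = 321.
Row 3: 114 + 121 + 86 = 321.
Column 1: 128 + 79 + 114 = 321.
Column 2: 93 + 107 + 121 = 321.
Column 3: 100 + 135 + 86 = 321.
Main diagonal: 128 + 107 + 86 = 321.
Anti-diagonal: 100 + 107 + 114 = 321.
All lines sum to 321.

Yes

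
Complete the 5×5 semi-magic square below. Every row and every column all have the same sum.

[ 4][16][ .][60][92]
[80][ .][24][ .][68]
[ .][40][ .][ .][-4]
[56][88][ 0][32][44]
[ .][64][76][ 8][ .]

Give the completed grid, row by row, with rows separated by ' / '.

4 16 48 60 92 / 80 12 24 36 68 / 28 40 72 84 -4 / 56 88 0 32 44 / 52 64 76 8 20

Row 4 is already complete: 56 + 88 + 0 + 32 + 44 = 220, so that is the magic constant.
The remaining cell in row 1 is (1,3) = 220 − 172 = 48.
The remaining cell in column 2 is (2,2) = 220 − 208 = 12.
Column 3 must total 220; the given cells sum to 148, so (3,3) = 72.
The remaining cell in column 5 is (5,5) = 220 − 200 = 20.
Row 2 must total 220; the given cells sum to 184, so (2,4) = 36.
Row 5 needs 220; the known cells sum to 168, so (5,1) = 52.
Column 1 needs 220; the known cells sum to 192, so (3,1) = 28.
Using column 4: 60 + 36 + 32 + 8 + ? → (3,4) = 220 − 136 = 84.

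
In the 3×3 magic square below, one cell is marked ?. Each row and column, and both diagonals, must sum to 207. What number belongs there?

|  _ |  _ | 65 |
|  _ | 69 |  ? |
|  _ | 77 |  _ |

Column 2 must total 207; the given cells sum to 146, so (1,2) = 61.
Using anti-diagonal: 65 + 69 + ? → (3,1) = 207 − 134 = 73.
From row 1, 207 − (61 + 65) gives (1,1) = 81.
The remaining cell in row 3 is (3,3) = 207 − 150 = 57.
Using column 1: 81 + 73 + ? → (2,1) = 207 − 154 = 53.
Using column 3: 65 + 57 + ? → (2,3) = 207 − 122 = 85.

85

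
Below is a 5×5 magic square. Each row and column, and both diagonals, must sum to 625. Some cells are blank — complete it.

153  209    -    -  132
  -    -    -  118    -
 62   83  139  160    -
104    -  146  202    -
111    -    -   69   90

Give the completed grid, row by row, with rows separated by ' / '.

From row 3, 625 − (62 + 83 + 139 + 160) gives (3,5) = 181.
Column 1 must total 625; the given cells sum to 430, so (2,1) = 195.
Column 4 must total 625; the given cells sum to 549, so (1,4) = 76.
Main diagonal needs 625; the known cells sum to 584, so (2,2) = 41.
Anti-diagonal must total 625; the given cells sum to 500, so (4,2) = 125.
Row 1 needs 625; the known cells sum to 570, so (1,3) = 55.
From row 4, 625 − (104 + 125 + 146 + 202) gives (4,5) = 48.
The remaining cell in column 2 is (5,2) = 625 − 458 = 167.
Column 5 must total 625; the given cells sum to 451, so (2,5) = 174.
Using row 2: 195 + 41 + 118 + 174 + ? → (2,3) = 625 − 528 = 97.
Row 5 must total 625; the given cells sum to 437, so (5,3) = 188.

153 209 55 76 132 / 195 41 97 118 174 / 62 83 139 160 181 / 104 125 146 202 48 / 111 167 188 69 90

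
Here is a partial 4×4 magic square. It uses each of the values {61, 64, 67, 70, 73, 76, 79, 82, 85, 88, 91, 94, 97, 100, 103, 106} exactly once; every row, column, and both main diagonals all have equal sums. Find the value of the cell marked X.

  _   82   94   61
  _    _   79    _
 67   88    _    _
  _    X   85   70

73

The 16 entries sum to 1336, so each line sums to 1336/4 = 334.
The remaining cell in row 1 is (1,1) = 334 − 237 = 97.
Using column 3: 94 + 79 + 85 + ? → (3,3) = 334 − 258 = 76.
From main diagonal, 334 − (97 + 76 + 70) gives (2,2) = 91.
Using anti-diagonal: 61 + 79 + 88 + ? → (4,1) = 334 − 228 = 106.
Row 3: 67 + 88 + 76 + ? = 334, so (3,4) = 103.
Row 4 must total 334; the given cells sum to 261, so (4,2) = 73.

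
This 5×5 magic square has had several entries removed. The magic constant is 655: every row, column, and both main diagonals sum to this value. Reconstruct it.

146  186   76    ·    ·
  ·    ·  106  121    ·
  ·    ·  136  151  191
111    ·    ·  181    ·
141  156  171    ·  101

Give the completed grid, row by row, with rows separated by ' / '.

From row 5, 655 − (141 + 156 + 171 + 101) gives (5,4) = 86.
Column 3 must total 655; the given cells sum to 489, so (4,3) = 166.
Using column 4: 121 + 151 + 181 + 86 + ? → (1,4) = 655 − 539 = 116.
From main diagonal, 655 − (146 + 136 + 181 + 101) gives (2,2) = 91.
Row 1 must total 655; the given cells sum to 524, so (1,5) = 131.
From anti-diagonal, 655 − (131 + 121 + 136 + 141) gives (4,2) = 126.
Row 4 must total 655; the given cells sum to 584, so (4,5) = 71.
The remaining cell in column 2 is (3,2) = 655 − 559 = 96.
Column 5: 131 + 191 + 71 + 101 + ? = 655, so (2,5) = 161.
From row 2, 655 − (91 + 106 + 121 + 161) gives (2,1) = 176.
Row 3 needs 655; the known cells sum to 574, so (3,1) = 81.

146 186 76 116 131 / 176 91 106 121 161 / 81 96 136 151 191 / 111 126 166 181 71 / 141 156 171 86 101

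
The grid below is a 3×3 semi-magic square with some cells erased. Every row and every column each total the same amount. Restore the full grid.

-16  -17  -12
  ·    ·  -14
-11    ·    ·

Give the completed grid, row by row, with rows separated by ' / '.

Row 1 is already complete: -16 + -17 + -12 = -45, so that is the magic constant.
Column 1: -16 + (-11) + ? = -45, so (2,1) = -18.
Column 3: -12 + (-14) + ? = -45, so (3,3) = -19.
The remaining cell in row 2 is (2,2) = -45 − (-32) = -13.
Row 3 needs -45; the known cells sum to -30, so (3,2) = -15.

-16 -17 -12 / -18 -13 -14 / -11 -15 -19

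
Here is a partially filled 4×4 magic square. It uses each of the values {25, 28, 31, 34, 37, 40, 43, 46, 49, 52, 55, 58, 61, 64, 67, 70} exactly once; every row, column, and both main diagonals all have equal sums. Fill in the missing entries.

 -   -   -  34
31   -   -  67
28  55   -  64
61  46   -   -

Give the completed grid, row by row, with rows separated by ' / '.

70 37 49 34 / 31 52 40 67 / 28 55 43 64 / 61 46 58 25

The 16 entries sum to 760, so each line sums to 760/4 = 190.
Row 3 must total 190; the given cells sum to 147, so (3,3) = 43.
The remaining cell in column 1 is (1,1) = 190 − 120 = 70.
The remaining cell in column 4 is (4,4) = 190 − 165 = 25.
Main diagonal needs 190; the known cells sum to 138, so (2,2) = 52.
Anti-diagonal needs 190; the known cells sum to 150, so (2,3) = 40.
From row 4, 190 − (61 + 46 + 25) gives (4,3) = 58.
Column 2 must total 190; the given cells sum to 153, so (1,2) = 37.
The remaining cell in column 3 is (1,3) = 190 − 141 = 49.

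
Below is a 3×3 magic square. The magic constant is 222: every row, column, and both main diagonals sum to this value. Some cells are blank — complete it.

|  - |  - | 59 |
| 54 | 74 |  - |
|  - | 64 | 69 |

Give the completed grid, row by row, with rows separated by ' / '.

79 84 59 / 54 74 94 / 89 64 69

From row 2, 222 − (54 + 74) gives (2,3) = 94.
Row 3 must total 222; the given cells sum to 133, so (3,1) = 89.
Column 1 needs 222; the known cells sum to 143, so (1,1) = 79.
Column 2 must total 222; the given cells sum to 138, so (1,2) = 84.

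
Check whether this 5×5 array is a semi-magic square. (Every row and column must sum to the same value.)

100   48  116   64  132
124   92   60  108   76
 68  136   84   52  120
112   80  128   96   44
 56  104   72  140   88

Yes

Row 1: 100 + 48 + 116 + 64 + 132 = 460.
Row 2: 124 + 92 + 60 + 108 + 76 = 460.
Row 3: 68 + 136 + 84 + 52 + 120 = 460.
Row 4: 112 + 80 + 128 + 96 + 44 = 460.
Row 5: 56 + 104 + 72 + 140 + 88 = 460.
Column 1: 100 + 124 + 68 + 112 + 56 = 460.
Column 2: 48 + 92 + 136 + 80 + 104 = 460.
Column 3: 116 + 60 + 84 + 128 + 72 = 460.
Column 4: 64 + 108 + 52 + 96 + 140 = 460.
Column 5: 132 + 76 + 120 + 44 + 88 = 460.
All lines sum to 460.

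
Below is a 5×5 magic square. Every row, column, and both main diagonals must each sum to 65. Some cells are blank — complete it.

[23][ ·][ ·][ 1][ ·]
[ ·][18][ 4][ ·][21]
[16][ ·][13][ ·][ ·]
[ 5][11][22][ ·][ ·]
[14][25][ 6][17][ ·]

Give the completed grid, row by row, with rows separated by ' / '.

Using row 5: 14 + 25 + 6 + 17 + ? → (5,5) = 65 − 62 = 3.
Using column 1: 23 + 16 + 5 + 14 + ? → (2,1) = 65 − 58 = 7.
From column 3, 65 − (4 + 13 + 22 + 6) gives (1,3) = 20.
The remaining cell in main diagonal is (4,4) = 65 − 57 = 8.
Row 2 needs 65; the known cells sum to 50, so (2,4) = 15.
The remaining cell in row 4 is (4,5) = 65 − 46 = 19.
The remaining cell in column 4 is (3,4) = 65 − 41 = 24.
Anti-diagonal needs 65; the known cells sum to 53, so (1,5) = 12.
From row 1, 65 − (23 + 20 + 1 + 12) gives (1,2) = 9.
Column 2 must total 65; the given cells sum to 63, so (3,2) = 2.
From column 5, 65 − (12 + 21 + 19 + 3) gives (3,5) = 10.

23 9 20 1 12 / 7 18 4 15 21 / 16 2 13 24 10 / 5 11 22 8 19 / 14 25 6 17 3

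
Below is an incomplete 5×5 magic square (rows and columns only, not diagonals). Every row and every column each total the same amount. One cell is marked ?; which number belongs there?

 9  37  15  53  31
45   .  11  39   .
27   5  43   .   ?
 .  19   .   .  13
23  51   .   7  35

49

Row 1 is complete and sums to 145; that is the magic constant.
Row 5 needs 145; the known cells sum to 116, so (5,3) = 29.
The remaining cell in column 1 is (4,1) = 145 − 104 = 41.
Column 2: 37 + 5 + 19 + 51 + ? = 145, so (2,2) = 33.
Column 3 must total 145; the given cells sum to 98, so (4,3) = 47.
Using row 2: 45 + 33 + 11 + 39 + ? → (2,5) = 145 − 128 = 17.
The remaining cell in row 4 is (4,4) = 145 − 120 = 25.
Column 4: 53 + 39 + 25 + 7 + ? = 145, so (3,4) = 21.
Column 5 must total 145; the given cells sum to 96, so (3,5) = 49.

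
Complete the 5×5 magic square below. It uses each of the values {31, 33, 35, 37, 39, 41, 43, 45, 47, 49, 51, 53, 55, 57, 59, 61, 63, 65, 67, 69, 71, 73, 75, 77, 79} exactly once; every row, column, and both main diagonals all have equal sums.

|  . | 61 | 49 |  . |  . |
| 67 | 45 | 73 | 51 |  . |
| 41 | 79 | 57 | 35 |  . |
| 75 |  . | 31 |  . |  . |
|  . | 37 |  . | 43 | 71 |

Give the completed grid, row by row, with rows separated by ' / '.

33 61 49 77 55 / 67 45 73 51 39 / 41 79 57 35 63 / 75 53 31 69 47 / 59 37 65 43 71

The 25 entries sum to 1375, so each line sums to 1375/5 = 275.
Row 2 needs 275; the known cells sum to 236, so (2,5) = 39.
Row 3 must total 275; the given cells sum to 212, so (3,5) = 63.
The remaining cell in column 2 is (4,2) = 275 − 222 = 53.
The remaining cell in column 3 is (5,3) = 275 − 210 = 65.
Row 5 needs 275; the known cells sum to 216, so (5,1) = 59.
Column 1 needs 275; the known cells sum to 242, so (1,1) = 33.
Using main diagonal: 33 + 45 + 57 + 71 + ? → (4,4) = 275 − 206 = 69.
Anti-diagonal: 51 + 57 + 53 + 59 + ? = 275, so (1,5) = 55.
Row 1 must total 275; the given cells sum to 198, so (1,4) = 77.
From row 4, 275 − (75 + 53 + 31 + 69) gives (4,5) = 47.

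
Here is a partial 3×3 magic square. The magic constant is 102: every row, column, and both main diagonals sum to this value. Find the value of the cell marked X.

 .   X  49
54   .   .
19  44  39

24

Column 1 needs 102; the known cells sum to 73, so (1,1) = 29.
Column 3 needs 102; the known cells sum to 88, so (2,3) = 14.
The remaining cell in main diagonal is (2,2) = 102 − 68 = 34.
Row 1 must total 102; the given cells sum to 78, so (1,2) = 24.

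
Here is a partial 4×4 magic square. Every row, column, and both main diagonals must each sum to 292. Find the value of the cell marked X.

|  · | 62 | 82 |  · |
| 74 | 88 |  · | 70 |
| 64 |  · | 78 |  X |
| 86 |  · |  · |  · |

84

Row 2 must total 292; the given cells sum to 232, so (2,3) = 60.
From column 1, 292 − (74 + 64 + 86) gives (1,1) = 68.
The remaining cell in column 3 is (4,3) = 292 − 220 = 72.
Main diagonal: 68 + 88 + 78 + ? = 292, so (4,4) = 58.
Using row 1: 68 + 62 + 82 + ? → (1,4) = 292 − 212 = 80.
The remaining cell in row 4 is (4,2) = 292 − 216 = 76.
The remaining cell in column 2 is (3,2) = 292 − 226 = 66.
From column 4, 292 − (80 + 70 + 58) gives (3,4) = 84.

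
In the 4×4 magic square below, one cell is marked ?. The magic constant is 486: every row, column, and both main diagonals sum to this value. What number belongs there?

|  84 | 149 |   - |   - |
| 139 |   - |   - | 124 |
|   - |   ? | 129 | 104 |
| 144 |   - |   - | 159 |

From column 1, 486 − (84 + 139 + 144) gives (3,1) = 119.
Column 4 needs 486; the known cells sum to 387, so (1,4) = 99.
Main diagonal must total 486; the given cells sum to 372, so (2,2) = 114.
The remaining cell in row 1 is (1,3) = 486 − 332 = 154.
The remaining cell in row 2 is (2,3) = 486 − 377 = 109.
Row 3: 119 + 129 + 104 + ? = 486, so (3,2) = 134.

134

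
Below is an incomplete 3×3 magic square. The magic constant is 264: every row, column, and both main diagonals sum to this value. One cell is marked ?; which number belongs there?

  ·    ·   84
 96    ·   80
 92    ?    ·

The remaining cell in row 2 is (2,2) = 264 − 176 = 88.
The remaining cell in column 1 is (1,1) = 264 − 188 = 76.
Column 3: 84 + 80 + ? = 264, so (3,3) = 100.
The remaining cell in row 1 is (1,2) = 264 − 160 = 104.
The remaining cell in row 3 is (3,2) = 264 − 192 = 72.

72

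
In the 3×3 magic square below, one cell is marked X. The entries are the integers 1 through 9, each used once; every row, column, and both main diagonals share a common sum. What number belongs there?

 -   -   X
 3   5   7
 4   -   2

6

The entries are 1 through 9, which sum to 45, so each line sums to 45/3 = 15.
The remaining cell in row 3 is (3,2) = 15 − 6 = 9.
Column 1: 3 + 4 + ? = 15, so (1,1) = 8.
Column 2 must total 15; the given cells sum to 14, so (1,2) = 1.
Column 3 needs 15; the known cells sum to 9, so (1,3) = 6.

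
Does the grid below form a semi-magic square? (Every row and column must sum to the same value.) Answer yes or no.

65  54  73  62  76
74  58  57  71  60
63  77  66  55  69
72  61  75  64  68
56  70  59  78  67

Row 1: 65 + 54 + 73 + 62 + 76 = 330.
Row 2: 74 + 58 + 57 + 71 + 60 = 320.
Row 3: 63 + 77 + 66 + 55 + 69 = 330.
Row 4: 72 + 61 + 75 + 64 + 68 = 340.
Row 5: 56 + 70 + 59 + 78 + 67 = 330.
Column 1: 65 + 74 + 63 + 72 + 56 = 330.
Column 2: 54 + 58 + 77 + 61 + 70 = 320.
Column 3: 73 + 57 + 66 + 75 + 59 = 330.
Column 4: 62 + 71 + 55 + 64 + 78 = 330.
Column 5: 76 + 60 + 69 + 68 + 67 = 340.

No — row 2 sums to 320 but column 1 sums to 330.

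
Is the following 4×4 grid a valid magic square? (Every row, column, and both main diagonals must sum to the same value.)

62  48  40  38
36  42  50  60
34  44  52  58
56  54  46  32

Row 1: 62 + 48 + 40 + 38 = 188.
Row 2: 36 + 42 + 50 + 60 = 188.
Row 3: 34 + 44 + 52 + 58 = 188.
Row 4: 56 + 54 + 46 + 32 = 188.
Column 1: 62 + 36 + 34 + 56 = 188.
Column 2: 48 + 42 + 44 + 54 = 188.
Column 3: 40 + 50 + 52 + 46 = 188.
Column 4: 38 + 60 + 58 + 32 = 188.
Main diagonal: 62 + 42 + 52 + 32 = 188.
Anti-diagonal: 38 + 50 + 44 + 56 = 188.
All lines sum to 188.

Yes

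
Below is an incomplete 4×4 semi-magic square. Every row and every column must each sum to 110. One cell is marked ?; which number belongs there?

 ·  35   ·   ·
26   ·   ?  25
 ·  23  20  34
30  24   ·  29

31

Row 3 needs 110; the known cells sum to 77, so (3,1) = 33.
Row 4 must total 110; the given cells sum to 83, so (4,3) = 27.
Column 1 needs 110; the known cells sum to 89, so (1,1) = 21.
The remaining cell in column 2 is (2,2) = 110 − 82 = 28.
From column 4, 110 − (25 + 34 + 29) gives (1,4) = 22.
Using row 1: 21 + 35 + 22 + ? → (1,3) = 110 − 78 = 32.
Row 2 must total 110; the given cells sum to 79, so (2,3) = 31.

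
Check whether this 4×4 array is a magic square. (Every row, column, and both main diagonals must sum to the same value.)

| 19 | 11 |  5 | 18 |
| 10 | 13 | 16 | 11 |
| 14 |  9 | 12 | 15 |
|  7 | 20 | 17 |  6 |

Row 1: 19 + 11 + 5 + 18 = 53.
Row 2: 10 + 13 + 16 + 11 = 50.
Row 3: 14 + 9 + 12 + 15 = 50.
Row 4: 7 + 20 + 17 + 6 = 50.
Column 1: 19 + 10 + 14 + 7 = 50.
Column 2: 11 + 13 + 9 + 20 = 53.
Column 3: 5 + 16 + 12 + 17 = 50.
Column 4: 18 + 11 + 15 + 6 = 50.
Main diagonal: 19 + 13 + 12 + 6 = 50.
Anti-diagonal: 18 + 16 + 9 + 7 = 50.

No — column 2 sums to 53 but row 3 sums to 50.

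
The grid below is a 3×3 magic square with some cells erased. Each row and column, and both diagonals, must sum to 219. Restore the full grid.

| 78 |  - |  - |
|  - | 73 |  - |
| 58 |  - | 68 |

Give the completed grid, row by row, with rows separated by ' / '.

Row 3: 58 + 68 + ? = 219, so (3,2) = 93.
Column 1: 78 + 58 + ? = 219, so (2,1) = 83.
Column 2 must total 219; the given cells sum to 166, so (1,2) = 53.
The remaining cell in anti-diagonal is (1,3) = 219 − 131 = 88.
Row 2: 83 + 73 + ? = 219, so (2,3) = 63.

78 53 88 / 83 73 63 / 58 93 68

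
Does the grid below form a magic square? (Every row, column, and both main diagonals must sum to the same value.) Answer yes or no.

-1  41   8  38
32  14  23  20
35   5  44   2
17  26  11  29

No — row 4 sums to 83 but row 1 sums to 86.

Row 1: -1 + 41 + 8 + 38 = 86.
Row 2: 32 + 14 + 23 + 20 = 89.
Row 3: 35 + 5 + 44 + 2 = 86.
Row 4: 17 + 26 + 11 + 29 = 83.
Column 1: -1 + 32 + 35 + 17 = 83.
Column 2: 41 + 14 + 5 + 26 = 86.
Column 3: 8 + 23 + 44 + 11 = 86.
Column 4: 38 + 20 + 2 + 29 = 89.
Main diagonal: -1 + 14 + 44 + 29 = 86.
Anti-diagonal: 38 + 23 + 5 + 17 = 83.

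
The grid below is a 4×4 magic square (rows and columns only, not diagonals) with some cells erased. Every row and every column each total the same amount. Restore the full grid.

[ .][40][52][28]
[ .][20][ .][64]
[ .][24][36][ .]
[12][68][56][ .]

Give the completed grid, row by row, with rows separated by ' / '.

32 40 52 28 / 60 20 8 64 / 48 24 36 44 / 12 68 56 16

Column 2 is already complete: 40 + 20 + 24 + 68 = 152, so that is the magic constant.
Using row 1: 40 + 52 + 28 + ? → (1,1) = 152 − 120 = 32.
Row 4: 12 + 68 + 56 + ? = 152, so (4,4) = 16.
The remaining cell in column 3 is (2,3) = 152 − 144 = 8.
Column 4 must total 152; the given cells sum to 108, so (3,4) = 44.
From row 2, 152 − (20 + 8 + 64) gives (2,1) = 60.
Row 3 needs 152; the known cells sum to 104, so (3,1) = 48.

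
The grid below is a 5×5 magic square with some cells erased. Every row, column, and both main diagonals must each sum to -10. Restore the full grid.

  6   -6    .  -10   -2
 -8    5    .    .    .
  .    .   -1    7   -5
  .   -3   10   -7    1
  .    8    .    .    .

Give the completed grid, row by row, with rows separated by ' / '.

6 -6 2 -10 -2 / -8 5 -12 -4 9 / 3 -14 -1 7 -5 / -11 -3 10 -7 1 / 0 8 -9 4 -13

Row 1 needs -10; the known cells sum to -12, so (1,3) = 2.
The remaining cell in row 4 is (4,1) = -10 − 1 = -11.
Column 2 needs -10; the known cells sum to 4, so (3,2) = -14.
Main diagonal: 6 + 5 + (-1) + (-7) + ? = -10, so (5,5) = -13.
Using row 3: -14 + (-1) + 7 + (-5) + ? → (3,1) = -10 − (-13) = 3.
Column 1: 6 + (-8) + 3 + (-11) + ? = -10, so (5,1) = 0.
Column 5 needs -10; the known cells sum to -19, so (2,5) = 9.
From anti-diagonal, -10 − (-2 + (-1) + (-3) + 0) gives (2,4) = -4.
Row 2 must total -10; the given cells sum to 2, so (2,3) = -12.
From column 3, -10 − (2 + (-12) + (-1) + 10) gives (5,3) = -9.
Column 4 must total -10; the given cells sum to -14, so (5,4) = 4.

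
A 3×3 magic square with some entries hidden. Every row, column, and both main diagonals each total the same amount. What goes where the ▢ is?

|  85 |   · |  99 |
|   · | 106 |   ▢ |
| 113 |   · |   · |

Anti-diagonal is complete and sums to 318; that is the magic constant.
Using row 1: 85 + 99 + ? → (1,2) = 318 − 184 = 134.
Column 1 needs 318; the known cells sum to 198, so (2,1) = 120.
Column 2 must total 318; the given cells sum to 240, so (3,2) = 78.
The remaining cell in main diagonal is (3,3) = 318 − 191 = 127.
From row 2, 318 − (120 + 106) gives (2,3) = 92.

92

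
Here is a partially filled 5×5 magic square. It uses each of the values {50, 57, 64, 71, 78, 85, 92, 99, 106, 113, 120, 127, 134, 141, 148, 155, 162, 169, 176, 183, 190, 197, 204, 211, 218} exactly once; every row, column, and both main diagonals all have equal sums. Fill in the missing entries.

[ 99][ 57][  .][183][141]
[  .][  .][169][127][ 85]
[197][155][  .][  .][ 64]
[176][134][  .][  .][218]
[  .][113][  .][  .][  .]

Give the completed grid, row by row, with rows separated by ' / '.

The 25 entries sum to 3350, so each line sums to 3350/5 = 670.
The remaining cell in row 1 is (1,3) = 670 − 480 = 190.
Column 2 needs 670; the known cells sum to 459, so (2,2) = 211.
Using column 5: 141 + 85 + 64 + 218 + ? → (5,5) = 670 − 508 = 162.
Row 2 must total 670; the given cells sum to 592, so (2,1) = 78.
The remaining cell in column 1 is (5,1) = 670 − 550 = 120.
From anti-diagonal, 670 − (141 + 127 + 134 + 120) gives (3,3) = 148.
The remaining cell in row 3 is (3,4) = 670 − 564 = 106.
Main diagonal needs 670; the known cells sum to 620, so (4,4) = 50.
From row 4, 670 − (176 + 134 + 50 + 218) gives (4,3) = 92.
Column 3 needs 670; the known cells sum to 599, so (5,3) = 71.
Column 4 needs 670; the known cells sum to 466, so (5,4) = 204.

99 57 190 183 141 / 78 211 169 127 85 / 197 155 148 106 64 / 176 134 92 50 218 / 120 113 71 204 162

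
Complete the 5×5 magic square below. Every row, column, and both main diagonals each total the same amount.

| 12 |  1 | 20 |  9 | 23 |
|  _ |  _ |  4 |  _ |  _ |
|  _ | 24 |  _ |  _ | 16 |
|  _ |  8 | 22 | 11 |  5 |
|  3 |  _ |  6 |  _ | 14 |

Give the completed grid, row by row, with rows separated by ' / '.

12 1 20 9 23 / 21 15 4 18 7 / 10 24 13 2 16 / 19 8 22 11 5 / 3 17 6 25 14

Row 1 is already complete: 12 + 1 + 20 + 9 + 23 = 65, so that is the magic constant.
From row 4, 65 − (8 + 22 + 11 + 5) gives (4,1) = 19.
Column 3 must total 65; the given cells sum to 52, so (3,3) = 13.
Using column 5: 23 + 16 + 5 + 14 + ? → (2,5) = 65 − 58 = 7.
Main diagonal needs 65; the known cells sum to 50, so (2,2) = 15.
Using anti-diagonal: 23 + 13 + 8 + 3 + ? → (2,4) = 65 − 47 = 18.
From row 2, 65 − (15 + 4 + 18 + 7) gives (2,1) = 21.
Column 1: 12 + 21 + 19 + 3 + ? = 65, so (3,1) = 10.
From column 2, 65 − (1 + 15 + 24 + 8) gives (5,2) = 17.
Row 3: 10 + 24 + 13 + 16 + ? = 65, so (3,4) = 2.
Using row 5: 3 + 17 + 6 + 14 + ? → (5,4) = 65 − 40 = 25.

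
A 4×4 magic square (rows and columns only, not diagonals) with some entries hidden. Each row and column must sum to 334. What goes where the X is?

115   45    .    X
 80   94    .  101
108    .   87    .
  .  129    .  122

Row 2 must total 334; the given cells sum to 275, so (2,3) = 59.
From column 1, 334 − (115 + 80 + 108) gives (4,1) = 31.
Column 2 must total 334; the given cells sum to 268, so (3,2) = 66.
Row 3 needs 334; the known cells sum to 261, so (3,4) = 73.
Row 4 must total 334; the given cells sum to 282, so (4,3) = 52.
From column 3, 334 − (59 + 87 + 52) gives (1,3) = 136.
From column 4, 334 − (101 + 73 + 122) gives (1,4) = 38.

38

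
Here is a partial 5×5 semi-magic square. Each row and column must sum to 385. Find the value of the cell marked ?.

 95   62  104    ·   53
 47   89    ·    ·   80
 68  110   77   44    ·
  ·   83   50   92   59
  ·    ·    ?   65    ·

98

Row 1 needs 385; the known cells sum to 314, so (1,4) = 71.
Row 3: 68 + 110 + 77 + 44 + ? = 385, so (3,5) = 86.
Using row 4: 83 + 50 + 92 + 59 + ? → (4,1) = 385 − 284 = 101.
Column 1 must total 385; the given cells sum to 311, so (5,1) = 74.
Column 2 needs 385; the known cells sum to 344, so (5,2) = 41.
Column 4 needs 385; the known cells sum to 272, so (2,4) = 113.
Column 5 needs 385; the known cells sum to 278, so (5,5) = 107.
Row 2: 47 + 89 + 113 + 80 + ? = 385, so (2,3) = 56.
Row 5: 74 + 41 + 65 + 107 + ? = 385, so (5,3) = 98.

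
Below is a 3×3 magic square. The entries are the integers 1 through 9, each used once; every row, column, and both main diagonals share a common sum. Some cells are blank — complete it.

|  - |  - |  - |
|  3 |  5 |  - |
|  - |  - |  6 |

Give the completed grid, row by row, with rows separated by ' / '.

The entries are 1 through 9, which sum to 45, so each line sums to 45/3 = 15.
Row 2 needs 15; the known cells sum to 8, so (2,3) = 7.
Column 3 needs 15; the known cells sum to 13, so (1,3) = 2.
Main diagonal needs 15; the known cells sum to 11, so (1,1) = 4.
Anti-diagonal: 2 + 5 + ? = 15, so (3,1) = 8.
The remaining cell in row 1 is (1,2) = 15 − 6 = 9.
Row 3 must total 15; the given cells sum to 14, so (3,2) = 1.

4 9 2 / 3 5 7 / 8 1 6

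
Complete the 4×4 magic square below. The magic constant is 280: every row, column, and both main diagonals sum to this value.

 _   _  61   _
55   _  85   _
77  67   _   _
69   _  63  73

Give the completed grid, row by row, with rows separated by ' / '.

Row 4 must total 280; the given cells sum to 205, so (4,2) = 75.
Using column 1: 55 + 77 + 69 + ? → (1,1) = 280 − 201 = 79.
The remaining cell in column 3 is (3,3) = 280 − 209 = 71.
Main diagonal: 79 + 71 + 73 + ? = 280, so (2,2) = 57.
Anti-diagonal: 85 + 67 + 69 + ? = 280, so (1,4) = 59.
Row 1 must total 280; the given cells sum to 199, so (1,2) = 81.
The remaining cell in row 2 is (2,4) = 280 − 197 = 83.
Row 3 must total 280; the given cells sum to 215, so (3,4) = 65.

79 81 61 59 / 55 57 85 83 / 77 67 71 65 / 69 75 63 73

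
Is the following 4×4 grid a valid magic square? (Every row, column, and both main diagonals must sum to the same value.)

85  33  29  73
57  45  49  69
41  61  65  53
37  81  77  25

Row 1: 85 + 33 + 29 + 73 = 220.
Row 2: 57 + 45 + 49 + 69 = 220.
Row 3: 41 + 61 + 65 + 53 = 220.
Row 4: 37 + 81 + 77 + 25 = 220.
Column 1: 85 + 57 + 41 + 37 = 220.
Column 2: 33 + 45 + 61 + 81 = 220.
Column 3: 29 + 49 + 65 + 77 = 220.
Column 4: 73 + 69 + 53 + 25 = 220.
Main diagonal: 85 + 45 + 65 + 25 = 220.
Anti-diagonal: 73 + 49 + 61 + 37 = 220.
All lines sum to 220.

Yes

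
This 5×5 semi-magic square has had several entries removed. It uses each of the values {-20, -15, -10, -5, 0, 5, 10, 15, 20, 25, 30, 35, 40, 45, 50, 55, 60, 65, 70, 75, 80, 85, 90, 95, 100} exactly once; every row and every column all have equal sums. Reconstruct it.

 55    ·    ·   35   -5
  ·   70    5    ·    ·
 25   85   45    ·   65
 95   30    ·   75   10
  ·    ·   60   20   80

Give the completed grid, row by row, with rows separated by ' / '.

The 25 entries sum to 1000, so each line sums to 1000/5 = 200.
Using row 3: 25 + 85 + 45 + 65 + ? → (3,4) = 200 − 220 = -20.
Row 4: 95 + 30 + 75 + 10 + ? = 200, so (4,3) = -10.
The remaining cell in column 3 is (1,3) = 200 − 100 = 100.
Column 4: 35 + (-20) + 75 + 20 + ? = 200, so (2,4) = 90.
Column 5 must total 200; the given cells sum to 150, so (2,5) = 50.
Row 1: 55 + 100 + 35 + (-5) + ? = 200, so (1,2) = 15.
Row 2 needs 200; the known cells sum to 215, so (2,1) = -15.
Column 1: 55 + (-15) + 25 + 95 + ? = 200, so (5,1) = 40.
The remaining cell in column 2 is (5,2) = 200 − 200 = 0.

55 15 100 35 -5 / -15 70 5 90 50 / 25 85 45 -20 65 / 95 30 -10 75 10 / 40 0 60 20 80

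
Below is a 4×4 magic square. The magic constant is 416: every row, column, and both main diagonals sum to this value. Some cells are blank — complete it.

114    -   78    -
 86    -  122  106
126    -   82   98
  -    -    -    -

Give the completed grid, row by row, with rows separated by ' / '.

114 130 78 94 / 86 102 122 106 / 126 110 82 98 / 90 74 134 118

From row 2, 416 − (86 + 122 + 106) gives (2,2) = 102.
The remaining cell in row 3 is (3,2) = 416 − 306 = 110.
Column 1: 114 + 86 + 126 + ? = 416, so (4,1) = 90.
Using column 3: 78 + 122 + 82 + ? → (4,3) = 416 − 282 = 134.
The remaining cell in main diagonal is (4,4) = 416 − 298 = 118.
From anti-diagonal, 416 − (122 + 110 + 90) gives (1,4) = 94.
The remaining cell in row 1 is (1,2) = 416 − 286 = 130.
Row 4: 90 + 134 + 118 + ? = 416, so (4,2) = 74.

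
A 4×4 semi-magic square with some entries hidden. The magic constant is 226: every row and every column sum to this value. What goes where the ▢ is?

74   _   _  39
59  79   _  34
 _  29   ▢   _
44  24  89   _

64

From row 2, 226 − (59 + 79 + 34) gives (2,3) = 54.
Row 4: 44 + 24 + 89 + ? = 226, so (4,4) = 69.
From column 1, 226 − (74 + 59 + 44) gives (3,1) = 49.
The remaining cell in column 2 is (1,2) = 226 − 132 = 94.
From column 4, 226 − (39 + 34 + 69) gives (3,4) = 84.
Row 1 must total 226; the given cells sum to 207, so (1,3) = 19.
Row 3 must total 226; the given cells sum to 162, so (3,3) = 64.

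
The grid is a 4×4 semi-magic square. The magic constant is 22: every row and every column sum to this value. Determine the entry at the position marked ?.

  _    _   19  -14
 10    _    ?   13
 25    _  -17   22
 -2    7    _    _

4

From row 3, 22 − (25 + (-17) + 22) gives (3,2) = -8.
Column 1: 10 + 25 + (-2) + ? = 22, so (1,1) = -11.
From column 4, 22 − (-14 + 13 + 22) gives (4,4) = 1.
Row 1: -11 + 19 + (-14) + ? = 22, so (1,2) = 28.
Row 4: -2 + 7 + 1 + ? = 22, so (4,3) = 16.
The remaining cell in column 2 is (2,2) = 22 − 27 = -5.
Column 3 needs 22; the known cells sum to 18, so (2,3) = 4.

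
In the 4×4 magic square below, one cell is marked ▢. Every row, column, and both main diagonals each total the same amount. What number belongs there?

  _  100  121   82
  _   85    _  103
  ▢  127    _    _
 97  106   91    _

Column 2 is complete and sums to 418; that is the magic constant.
Row 1 needs 418; the known cells sum to 303, so (1,1) = 115.
The remaining cell in row 4 is (4,4) = 418 − 294 = 124.
The remaining cell in column 4 is (3,4) = 418 − 309 = 109.
Main diagonal: 115 + 85 + 124 + ? = 418, so (3,3) = 94.
Anti-diagonal must total 418; the given cells sum to 306, so (2,3) = 112.
Row 2: 85 + 112 + 103 + ? = 418, so (2,1) = 118.
Using row 3: 127 + 94 + 109 + ? → (3,1) = 418 − 330 = 88.

88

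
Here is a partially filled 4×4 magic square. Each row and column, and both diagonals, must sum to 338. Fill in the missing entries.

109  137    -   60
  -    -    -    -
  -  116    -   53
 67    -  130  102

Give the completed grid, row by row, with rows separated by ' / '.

109 137 32 60 / 74 46 95 123 / 88 116 81 53 / 67 39 130 102

From row 1, 338 − (109 + 137 + 60) gives (1,3) = 32.
Using row 4: 67 + 130 + 102 + ? → (4,2) = 338 − 299 = 39.
Using column 2: 137 + 116 + 39 + ? → (2,2) = 338 − 292 = 46.
Column 4 needs 338; the known cells sum to 215, so (2,4) = 123.
The remaining cell in main diagonal is (3,3) = 338 − 257 = 81.
Anti-diagonal must total 338; the given cells sum to 243, so (2,3) = 95.
Using row 2: 46 + 95 + 123 + ? → (2,1) = 338 − 264 = 74.
Row 3: 116 + 81 + 53 + ? = 338, so (3,1) = 88.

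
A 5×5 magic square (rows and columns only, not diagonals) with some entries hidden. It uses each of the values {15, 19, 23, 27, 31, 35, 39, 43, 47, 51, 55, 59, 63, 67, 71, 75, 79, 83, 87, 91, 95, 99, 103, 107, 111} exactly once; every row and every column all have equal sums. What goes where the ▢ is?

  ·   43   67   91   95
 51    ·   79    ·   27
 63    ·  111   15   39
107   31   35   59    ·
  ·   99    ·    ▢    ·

47

The 25 entries sum to 1575, so each line sums to 1575/5 = 315.
Using row 1: 43 + 67 + 91 + 95 + ? → (1,1) = 315 − 296 = 19.
Row 3 must total 315; the given cells sum to 228, so (3,2) = 87.
The remaining cell in row 4 is (4,5) = 315 − 232 = 83.
From column 1, 315 − (19 + 51 + 63 + 107) gives (5,1) = 75.
From column 2, 315 − (43 + 87 + 31 + 99) gives (2,2) = 55.
The remaining cell in column 3 is (5,3) = 315 − 292 = 23.
Column 5: 95 + 27 + 39 + 83 + ? = 315, so (5,5) = 71.
Row 2 must total 315; the given cells sum to 212, so (2,4) = 103.
The remaining cell in row 5 is (5,4) = 315 − 268 = 47.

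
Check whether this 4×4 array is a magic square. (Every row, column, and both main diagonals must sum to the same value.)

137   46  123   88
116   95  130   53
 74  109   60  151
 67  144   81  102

Row 1: 137 + 46 + 123 + 88 = 394.
Row 2: 116 + 95 + 130 + 53 = 394.
Row 3: 74 + 109 + 60 + 151 = 394.
Row 4: 67 + 144 + 81 + 102 = 394.
Column 1: 137 + 116 + 74 + 67 = 394.
Column 2: 46 + 95 + 109 + 144 = 394.
Column 3: 123 + 130 + 60 + 81 = 394.
Column 4: 88 + 53 + 151 + 102 = 394.
Main diagonal: 137 + 95 + 60 + 102 = 394.
Anti-diagonal: 88 + 130 + 109 + 67 = 394.
All lines sum to 394.

Yes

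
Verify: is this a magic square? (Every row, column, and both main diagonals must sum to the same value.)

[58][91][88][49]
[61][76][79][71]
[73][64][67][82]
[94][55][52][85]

Row 1: 58 + 91 + 88 + 49 = 286.
Row 2: 61 + 76 + 79 + 71 = 287.
Row 3: 73 + 64 + 67 + 82 = 286.
Row 4: 94 + 55 + 52 + 85 = 286.
Column 1: 58 + 61 + 73 + 94 = 286.
Column 2: 91 + 76 + 64 + 55 = 286.
Column 3: 88 + 79 + 67 + 52 = 286.
Column 4: 49 + 71 + 82 + 85 = 287.
Main diagonal: 58 + 76 + 67 + 85 = 286.
Anti-diagonal: 49 + 79 + 64 + 94 = 286.

No — column 4 sums to 287 but column 2 sums to 286.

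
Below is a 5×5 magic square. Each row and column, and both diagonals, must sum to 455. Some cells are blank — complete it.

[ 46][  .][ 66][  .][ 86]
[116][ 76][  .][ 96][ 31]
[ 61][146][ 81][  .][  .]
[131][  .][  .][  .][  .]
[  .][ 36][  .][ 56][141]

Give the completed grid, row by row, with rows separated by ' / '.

Row 2 needs 455; the known cells sum to 319, so (2,3) = 136.
Column 1: 46 + 116 + 61 + 131 + ? = 455, so (5,1) = 101.
Main diagonal: 46 + 76 + 81 + 141 + ? = 455, so (4,4) = 111.
Using anti-diagonal: 86 + 96 + 81 + 101 + ? → (4,2) = 455 − 364 = 91.
Row 5 must total 455; the given cells sum to 334, so (5,3) = 121.
Using column 2: 76 + 146 + 91 + 36 + ? → (1,2) = 455 − 349 = 106.
From column 3, 455 − (66 + 136 + 81 + 121) gives (4,3) = 51.
Row 1 needs 455; the known cells sum to 304, so (1,4) = 151.
From row 4, 455 − (131 + 91 + 51 + 111) gives (4,5) = 71.
The remaining cell in column 4 is (3,4) = 455 − 414 = 41.
Column 5 needs 455; the known cells sum to 329, so (3,5) = 126.

46 106 66 151 86 / 116 76 136 96 31 / 61 146 81 41 126 / 131 91 51 111 71 / 101 36 121 56 141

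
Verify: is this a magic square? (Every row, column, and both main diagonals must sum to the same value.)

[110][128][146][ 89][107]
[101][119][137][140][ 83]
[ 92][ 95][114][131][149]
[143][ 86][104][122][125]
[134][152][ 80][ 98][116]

Row 1: 110 + 128 + 146 + 89 + 107 = 580.
Row 2: 101 + 119 + 137 + 140 + 83 = 580.
Row 3: 92 + 95 + 114 + 131 + 149 = 581.
Row 4: 143 + 86 + 104 + 122 + 125 = 580.
Row 5: 134 + 152 + 80 + 98 + 116 = 580.
Column 1: 110 + 101 + 92 + 143 + 134 = 580.
Column 2: 128 + 119 + 95 + 86 + 152 = 580.
Column 3: 146 + 137 + 114 + 104 + 80 = 581.
Column 4: 89 + 140 + 131 + 122 + 98 = 580.
Column 5: 107 + 83 + 149 + 125 + 116 = 580.
Main diagonal: 110 + 119 + 114 + 122 + 116 = 581.
Anti-diagonal: 107 + 140 + 114 + 86 + 134 = 581.

No — row 1 sums to 580 but row 3 sums to 581.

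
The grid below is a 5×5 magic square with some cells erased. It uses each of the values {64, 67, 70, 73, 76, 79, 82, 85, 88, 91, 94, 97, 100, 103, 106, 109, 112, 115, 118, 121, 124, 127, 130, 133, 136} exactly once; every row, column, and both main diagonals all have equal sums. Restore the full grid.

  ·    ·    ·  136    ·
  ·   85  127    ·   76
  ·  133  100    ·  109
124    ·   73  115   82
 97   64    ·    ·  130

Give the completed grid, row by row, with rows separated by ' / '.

70 112 79 136 103 / 118 85 127 94 76 / 91 133 100 67 109 / 124 106 73 115 82 / 97 64 121 88 130

The 25 entries sum to 2500, so each line sums to 2500/5 = 500.
Row 4: 124 + 73 + 115 + 82 + ? = 500, so (4,2) = 106.
The remaining cell in column 2 is (1,2) = 500 − 388 = 112.
Using column 5: 76 + 109 + 82 + 130 + ? → (1,5) = 500 − 397 = 103.
From main diagonal, 500 − (85 + 100 + 115 + 130) gives (1,1) = 70.
Anti-diagonal must total 500; the given cells sum to 406, so (2,4) = 94.
From row 1, 500 − (70 + 112 + 136 + 103) gives (1,3) = 79.
Row 2 must total 500; the given cells sum to 382, so (2,1) = 118.
From column 1, 500 − (70 + 118 + 124 + 97) gives (3,1) = 91.
Column 3 needs 500; the known cells sum to 379, so (5,3) = 121.
Row 3: 91 + 133 + 100 + 109 + ? = 500, so (3,4) = 67.
Row 5: 97 + 64 + 121 + 130 + ? = 500, so (5,4) = 88.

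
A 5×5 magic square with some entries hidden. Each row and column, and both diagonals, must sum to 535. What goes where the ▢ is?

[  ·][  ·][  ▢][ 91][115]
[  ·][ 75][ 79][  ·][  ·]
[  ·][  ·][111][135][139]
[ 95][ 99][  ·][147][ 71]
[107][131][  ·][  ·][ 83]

From row 4, 535 − (95 + 99 + 147 + 71) gives (4,3) = 123.
The remaining cell in column 5 is (2,5) = 535 − 408 = 127.
Main diagonal needs 535; the known cells sum to 416, so (1,1) = 119.
Anti-diagonal needs 535; the known cells sum to 432, so (2,4) = 103.
Row 2: 75 + 79 + 103 + 127 + ? = 535, so (2,1) = 151.
Column 1 must total 535; the given cells sum to 472, so (3,1) = 63.
Column 4 must total 535; the given cells sum to 476, so (5,4) = 59.
From row 3, 535 − (63 + 111 + 135 + 139) gives (3,2) = 87.
Row 5 must total 535; the given cells sum to 380, so (5,3) = 155.
Using column 2: 75 + 87 + 99 + 131 + ? → (1,2) = 535 − 392 = 143.
Column 3 needs 535; the known cells sum to 468, so (1,3) = 67.

67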